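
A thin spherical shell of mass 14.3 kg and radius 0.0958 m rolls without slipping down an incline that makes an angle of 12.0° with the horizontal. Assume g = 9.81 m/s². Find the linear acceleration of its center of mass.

a ≈ 1.22 m/s²

Translation along the incline: Mg sinθ − f = Ma.
Rotation about the center: fR = Iα with I = (2/3)MR². No-slip gives a = αR, so f = (I/R²)a = (2/3)M a.
Substituting: Mg sinθ = (1 + 0.6667)Ma, so a = g sinθ/(1 + 0.6667) = (9.81) sin 12.0° / 1.667 = 1.224 m/s².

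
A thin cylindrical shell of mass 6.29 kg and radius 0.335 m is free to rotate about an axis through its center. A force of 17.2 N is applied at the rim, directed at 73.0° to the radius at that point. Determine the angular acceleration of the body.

I = MR² = (6.29)(0.335)² = 0.7059 kg·m².
Only the tangential component produces torque: τ = F R sinθ = (17.2)(0.335) sin 73.0° = 5.510 N·m.
Newton's second law for rotation, τ = Iα, gives α = τ/I = 5.510/0.7059 = 7.806 rad/s².

α ≈ 7.81 rad/s²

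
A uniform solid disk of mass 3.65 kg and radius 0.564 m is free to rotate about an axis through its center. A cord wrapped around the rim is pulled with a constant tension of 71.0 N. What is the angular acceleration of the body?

α ≈ 69.0 rad/s²

I = ½MR² = (1/2)(3.65)(0.564)² = 0.5805 kg·m².
τ = F R = (71.0)(0.564) = 40.04 N·m.
From τ = Iα: α = 40.04/0.5805 = 68.98 rad/s².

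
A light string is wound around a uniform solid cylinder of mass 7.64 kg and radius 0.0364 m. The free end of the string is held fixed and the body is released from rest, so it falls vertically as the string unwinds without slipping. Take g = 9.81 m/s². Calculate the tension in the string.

Translation: Mg − T = Ma. Rotation about the center: TR = Iα with I = ½MR².
With a = αR: T = (I/R²)a = (1/2)M a, so Mg = (1 + 0.5000)Ma.
a = g/(1 + 0.5000) = 9.81/1.500 = 6.540 m/s².
T = 0.5000·M·a = (0.5000)(7.64)(6.540) = 24.98 N.

T ≈ 25.0 N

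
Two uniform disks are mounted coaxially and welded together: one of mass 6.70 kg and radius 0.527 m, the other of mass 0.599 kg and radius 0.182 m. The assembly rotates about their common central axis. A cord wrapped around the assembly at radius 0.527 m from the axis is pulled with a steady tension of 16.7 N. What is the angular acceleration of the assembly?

I = ½M₁R₁² + ½M₂R₂² = ½(6.70)(0.527)² + ½(0.599)(0.182)² = 0.9403 kg·m².
τ = F r = (16.7)(0.527) = 8.801 N·m.
α = τ/I = 8.801/0.9403 = 9.360 rad/s².

α ≈ 9.36 rad/s²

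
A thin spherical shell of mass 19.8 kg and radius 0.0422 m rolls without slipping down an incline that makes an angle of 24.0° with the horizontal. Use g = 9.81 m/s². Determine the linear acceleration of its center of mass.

a ≈ 2.39 m/s²

Translation along the incline: Mg sinθ − f = Ma.
Rotation about the center: fR = Iα with I = (2/3)MR². No-slip gives a = αR, so f = (I/R²)a = (2/3)M a.
Substituting: Mg sinθ = (1 + 0.6667)Ma, so a = g sinθ/(1 + 0.6667) = (9.81) sin 24.0° / 1.667 = 2.394 m/s².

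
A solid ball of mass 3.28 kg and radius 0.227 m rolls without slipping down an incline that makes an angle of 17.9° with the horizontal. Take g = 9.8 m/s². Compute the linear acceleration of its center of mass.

Translation along the incline: Mg sinθ − f = Ma.
Rotation about the center: fR = Iα with I = (2/5)MR². No-slip gives a = αR, so f = (I/R²)a = (2/5)M a.
Substituting: Mg sinθ = (1 + 0.4000)Ma, so a = g sinθ/(1 + 0.4000) = (9.8) sin 17.9° / 1.400 = 2.151 m/s².

a ≈ 2.15 m/s²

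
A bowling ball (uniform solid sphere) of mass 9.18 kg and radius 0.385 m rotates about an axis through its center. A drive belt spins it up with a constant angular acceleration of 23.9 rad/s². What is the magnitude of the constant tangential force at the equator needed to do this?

F ≈ 33.8 N

I = (2/5)MR² = (2/5)(9.18)(0.385)² = 0.5443 kg·m².
The required torque is τ = Iα = (0.5443)(23.90) = 13.01 N·m.
A tangential force at the equator gives τ = FR, so F = τ/R = 13.01/0.385 = 33.79 N.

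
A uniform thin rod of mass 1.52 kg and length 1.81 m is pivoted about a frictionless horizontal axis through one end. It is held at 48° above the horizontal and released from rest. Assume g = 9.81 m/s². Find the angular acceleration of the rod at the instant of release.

α ≈ 5.44 rad/s²

About the pivot, I = (1/3)ML² = (1/3)(1.52)(1.81)² = 1.660 kg·m².
The weight acts at the center, a distance L/2 = 0.9050 m from the pivot; τ = Mg(L/2) cos 48° = 9.030 N·m.
α = τ/I = 9.030/1.660 = 5.440 rad/s².
(Equivalently α = (3g/(2L)) cos 48° = 5.440 rad/s².)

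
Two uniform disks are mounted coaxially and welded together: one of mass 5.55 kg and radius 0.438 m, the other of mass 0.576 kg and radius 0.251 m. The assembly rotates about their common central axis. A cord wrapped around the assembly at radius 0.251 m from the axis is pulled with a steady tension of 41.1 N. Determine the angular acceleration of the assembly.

α ≈ 18.7 rad/s²

I = ½M₁R₁² + ½M₂R₂² = ½(5.55)(0.438)² + ½(0.576)(0.251)² = 0.5505 kg·m².
τ = F r = (41.1)(0.251) = 10.32 N·m.
α = τ/I = 10.32/0.5505 = 18.74 rad/s².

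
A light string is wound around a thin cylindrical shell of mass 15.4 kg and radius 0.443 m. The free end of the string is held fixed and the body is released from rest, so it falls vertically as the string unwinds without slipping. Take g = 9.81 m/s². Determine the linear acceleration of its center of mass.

Translation: Mg − T = Ma. Rotation about the center: TR = Iα with I = MR².
With a = αR: T = (I/R²)a = M a, so Mg = (1 + 1.000)Ma.
a = g/(1 + 1.000) = 9.81/2.000 = 4.905 m/s².

a ≈ 4.91 m/s²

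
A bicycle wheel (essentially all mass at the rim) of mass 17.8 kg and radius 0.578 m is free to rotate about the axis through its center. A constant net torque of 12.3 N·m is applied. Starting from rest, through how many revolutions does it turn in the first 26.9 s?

I = MR² = (17.8)(0.578)² = 5.947 kg·m².
α = τ/I = 12.3/5.947 = 2.068 rad/s².
θ = ½αt² = ½(2.068)(26.9)² = 748.3 rad.
Revolutions = θ/(2π) = 119.1.

≈ 119 revolutions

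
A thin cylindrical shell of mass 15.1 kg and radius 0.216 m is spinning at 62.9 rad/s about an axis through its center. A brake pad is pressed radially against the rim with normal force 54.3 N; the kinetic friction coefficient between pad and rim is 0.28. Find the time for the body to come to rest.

t ≈ 13.5 s

I = MR² = (15.1)(0.216)² = 0.7045 kg·m².
Friction force f = μN = (0.28)(54.3) = 15.20 N at the rim; torque magnitude τ = fR = 3.284 N·m, opposing ω.
|α| = τ/I = 3.284/0.7045 = 4.662 rad/s² (deceleration).
0 = ω₀ − |α|t ⇒ t = ω₀/|α| = 62.9/4.662 = 13.49 s.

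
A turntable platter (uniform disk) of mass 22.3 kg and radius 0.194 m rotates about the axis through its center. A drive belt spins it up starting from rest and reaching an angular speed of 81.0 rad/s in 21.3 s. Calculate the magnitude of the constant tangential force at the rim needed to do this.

F ≈ 8.23 N

I = ½MR² = (1/2)(22.3)(0.194)² = 0.4196 kg·m².
α = Δω/Δt = (81.0 − 0)/21.3 = 3.803 rad/s².
The required torque is τ = Iα = (0.4196)(3.803) = 1.596 N·m.
A tangential force at the rim gives τ = FR, so F = τ/R = 1.596/0.194 = 8.226 N.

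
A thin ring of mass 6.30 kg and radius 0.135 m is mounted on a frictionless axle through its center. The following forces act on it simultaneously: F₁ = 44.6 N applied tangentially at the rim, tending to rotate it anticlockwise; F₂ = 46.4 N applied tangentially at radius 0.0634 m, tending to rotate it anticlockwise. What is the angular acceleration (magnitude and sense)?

I = MR² = (6.30)(0.135)² = 0.1148 kg·m².
Taking anticlockwise as positive: τ₁ = +(44.6)(0.135) = +6.021 N·m; τ₂ = +(46.4)(0.0634) = +2.942 N·m.
Net torque τ = 8.963 N·m.
α = τ/I = 8.963/0.1148 = 78.06 rad/s².

α ≈ 78.1 rad/s², anticlockwise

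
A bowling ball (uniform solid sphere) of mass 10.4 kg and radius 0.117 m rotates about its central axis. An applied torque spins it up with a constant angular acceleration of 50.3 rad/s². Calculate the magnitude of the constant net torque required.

I = (2/5)MR² = (2/5)(10.4)(0.117)² = 0.05695 kg·m².
τ = Iα = (0.05695)(50.30) = 2.864 N·m.

τ ≈ 2.86 N·m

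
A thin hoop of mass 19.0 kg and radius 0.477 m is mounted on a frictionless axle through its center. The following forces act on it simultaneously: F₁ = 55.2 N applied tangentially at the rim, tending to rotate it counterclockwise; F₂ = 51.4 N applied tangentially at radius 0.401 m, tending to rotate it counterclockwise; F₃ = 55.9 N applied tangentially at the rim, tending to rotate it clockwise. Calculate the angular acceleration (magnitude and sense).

I = MR² = (19.0)(0.477)² = 4.323 kg·m².
Taking counterclockwise as positive: τ₁ = +(55.2)(0.477) = +26.33 N·m; τ₂ = +(51.4)(0.401) = +20.61 N·m; τ₃ = −(55.9)(0.477) = −26.66 N·m.
Net torque τ = 20.28 N·m.
α = τ/I = 20.28/4.323 = 4.691 rad/s².

α ≈ 4.69 rad/s², counterclockwise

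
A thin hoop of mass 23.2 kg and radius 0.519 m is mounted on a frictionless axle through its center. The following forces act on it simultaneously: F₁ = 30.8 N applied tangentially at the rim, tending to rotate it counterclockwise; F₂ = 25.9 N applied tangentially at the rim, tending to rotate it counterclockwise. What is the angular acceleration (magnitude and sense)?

α ≈ 4.71 rad/s², counterclockwise

I = MR² = (23.2)(0.519)² = 6.249 kg·m².
Taking counterclockwise as positive: τ₁ = +(30.8)(0.519) = +15.99 N·m; τ₂ = +(25.9)(0.519) = +13.44 N·m.
Net torque τ = 29.43 N·m.
α = τ/I = 29.43/6.249 = 4.709 rad/s².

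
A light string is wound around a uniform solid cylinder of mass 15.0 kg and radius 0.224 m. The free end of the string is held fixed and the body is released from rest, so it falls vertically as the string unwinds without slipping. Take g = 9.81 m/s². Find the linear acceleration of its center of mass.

Translation: Mg − T = Ma. Rotation about the center: TR = Iα with I = ½MR².
With a = αR: T = (I/R²)a = (1/2)M a, so Mg = (1 + 0.5000)Ma.
a = g/(1 + 0.5000) = 9.81/1.500 = 6.540 m/s².

a ≈ 6.54 m/s²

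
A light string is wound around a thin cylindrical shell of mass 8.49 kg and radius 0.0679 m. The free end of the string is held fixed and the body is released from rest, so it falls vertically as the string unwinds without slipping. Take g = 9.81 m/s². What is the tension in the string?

T ≈ 41.6 N

Translation: Mg − T = Ma. Rotation about the center: TR = Iα with I = MR².
With a = αR: T = (I/R²)a = M a, so Mg = (1 + 1.000)Ma.
a = g/(1 + 1.000) = 9.81/2.000 = 4.905 m/s².
T = 1.000·M·a = (1.000)(8.49)(4.905) = 41.64 N.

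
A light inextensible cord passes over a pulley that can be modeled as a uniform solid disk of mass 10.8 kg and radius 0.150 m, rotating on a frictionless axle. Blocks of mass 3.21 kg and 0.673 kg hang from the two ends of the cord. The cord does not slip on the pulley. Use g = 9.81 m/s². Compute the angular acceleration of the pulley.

α ≈ 17.9 rad/s²

I = ½MR² = (1/2)(10.8)(0.150)² = 0.1215 kg·m².
Heavier block: m₁g − T₁ = m₁a. Lighter block: T₂ − m₂g = m₂a.
Pulley: (T₁ − T₂)R = Iα = I(a/R), so T₁ − T₂ = (I/R²)a = (1/2)M_p a = 5.400·a.
Adding the three: (m₁ − m₂)g = (m₁ + m₂ + 5.400)a, so a = (3.21 − 0.673)(9.81)/(3.21 + 0.673 + 5.400) = 2.681 m/s².
α = a/R = 2.681/0.150 = 17.87 rad/s².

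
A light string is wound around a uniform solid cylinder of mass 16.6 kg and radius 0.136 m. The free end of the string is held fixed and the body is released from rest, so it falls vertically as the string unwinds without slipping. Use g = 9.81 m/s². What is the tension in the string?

Translation: Mg − T = Ma. Rotation about the center: TR = Iα with I = ½MR².
With a = αR: T = (I/R²)a = (1/2)M a, so Mg = (1 + 0.5000)Ma.
a = g/(1 + 0.5000) = 9.81/1.500 = 6.540 m/s².
T = 0.5000·M·a = (0.5000)(16.6)(6.540) = 54.28 N.

T ≈ 54.3 N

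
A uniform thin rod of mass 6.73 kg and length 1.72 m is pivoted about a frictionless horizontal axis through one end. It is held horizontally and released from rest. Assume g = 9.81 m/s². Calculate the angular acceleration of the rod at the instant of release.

About the pivot, I = (1/3)ML² = (1/3)(6.73)(1.72)² = 6.637 kg·m².
The weight acts at the center, a distance L/2 = 0.8600 m from the pivot; τ = Mg(L/2) = 56.78 N·m.
α = τ/I = 56.78/6.637 = 8.555 rad/s².

α ≈ 8.56 rad/s²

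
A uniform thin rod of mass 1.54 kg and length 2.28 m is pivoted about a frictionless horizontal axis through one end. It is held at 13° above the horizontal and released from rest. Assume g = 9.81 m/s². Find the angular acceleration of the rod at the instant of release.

α ≈ 6.29 rad/s²

About the pivot, I = (1/3)ML² = (1/3)(1.54)(2.28)² = 2.669 kg·m².
The weight acts at the center, a distance L/2 = 1.140 m from the pivot; τ = Mg(L/2) cos 13° = 16.78 N·m.
α = τ/I = 16.78/2.669 = 6.289 rad/s².
(Equivalently α = (3g/(2L)) cos 13° = 6.289 rad/s².)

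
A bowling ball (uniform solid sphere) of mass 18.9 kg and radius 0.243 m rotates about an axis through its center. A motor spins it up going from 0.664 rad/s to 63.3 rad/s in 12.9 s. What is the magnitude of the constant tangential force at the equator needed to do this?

I = (2/5)MR² = (2/5)(18.9)(0.243)² = 0.4464 kg·m².
α = Δω/Δt = (63.3 − 0.664)/12.9 = 4.856 rad/s².
The required torque is τ = Iα = (0.4464)(4.856) = 2.168 N·m.
A tangential force at the equator gives τ = FR, so F = τ/R = 2.168/0.243 = 8.920 N.

F ≈ 8.92 N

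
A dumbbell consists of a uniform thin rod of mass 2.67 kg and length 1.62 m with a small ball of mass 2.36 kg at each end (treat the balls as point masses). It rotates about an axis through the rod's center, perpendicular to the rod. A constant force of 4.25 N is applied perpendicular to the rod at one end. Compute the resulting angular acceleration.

α ≈ 0.935 rad/s²

I_rod = (1/12)ML² = (1/12)(2.67)(1.62)² = 0.5839 kg·m².
I_balls = 2·m·(L/2)² = 2(2.36)(0.8100)² = 3.097 kg·m².
Total I = 3.681 kg·m².
τ = F·(L/2) = (4.25)(0.810) = 3.443 N·m.
α = τ/I = 3.443/3.681 = 0.9353 rad/s².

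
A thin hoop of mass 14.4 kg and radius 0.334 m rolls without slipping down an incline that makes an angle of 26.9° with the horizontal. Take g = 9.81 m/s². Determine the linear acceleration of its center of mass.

Translation along the incline: Mg sinθ − f = Ma.
Rotation about the center: fR = Iα with I = MR². No-slip gives a = αR, so f = (I/R²)a = M a.
Substituting: Mg sinθ = (1 + 1.000)Ma, so a = g sinθ/(1 + 1.000) = (9.81) sin 26.9° / 2.000 = 2.219 m/s².

a ≈ 2.22 m/s²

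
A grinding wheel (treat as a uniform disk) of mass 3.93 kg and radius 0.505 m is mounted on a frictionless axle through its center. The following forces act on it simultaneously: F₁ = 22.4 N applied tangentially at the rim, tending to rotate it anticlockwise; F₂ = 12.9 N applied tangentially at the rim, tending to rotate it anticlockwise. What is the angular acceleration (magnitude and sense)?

I = ½MR² = (1/2)(3.93)(0.505)² = 0.5011 kg·m².
Taking anticlockwise as positive: τ₁ = +(22.4)(0.505) = +11.31 N·m; τ₂ = +(12.9)(0.505) = +6.514 N·m.
Net torque τ = 17.83 N·m.
α = τ/I = 17.83/0.5011 = 35.57 rad/s².

α ≈ 35.6 rad/s², anticlockwise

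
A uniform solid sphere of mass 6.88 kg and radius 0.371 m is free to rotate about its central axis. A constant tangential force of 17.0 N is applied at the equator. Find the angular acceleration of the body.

I = (2/5)MR² = (2/5)(6.88)(0.371)² = 0.3788 kg·m².
τ = F R = (17.0)(0.371) = 6.307 N·m.
From τ = Iα: α = 6.307/0.3788 = 16.65 rad/s².

α ≈ 16.7 rad/s²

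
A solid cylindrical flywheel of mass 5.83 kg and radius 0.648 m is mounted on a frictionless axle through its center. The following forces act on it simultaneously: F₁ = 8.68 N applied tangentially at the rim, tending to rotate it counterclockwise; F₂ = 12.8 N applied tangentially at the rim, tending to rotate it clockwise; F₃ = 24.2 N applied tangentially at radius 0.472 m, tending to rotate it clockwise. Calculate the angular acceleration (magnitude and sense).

I = ½MR² = (1/2)(5.83)(0.648)² = 1.224 kg·m².
Taking counterclockwise as positive: τ₁ = +(8.68)(0.648) = +5.625 N·m; τ₂ = −(12.8)(0.648) = −8.294 N·m; τ₃ = −(24.2)(0.472) = −11.42 N·m.
Net torque τ = -14.09 N·m.
α = τ/I = -14.09/1.224 = -11.51 rad/s².

α ≈ 11.5 rad/s², clockwise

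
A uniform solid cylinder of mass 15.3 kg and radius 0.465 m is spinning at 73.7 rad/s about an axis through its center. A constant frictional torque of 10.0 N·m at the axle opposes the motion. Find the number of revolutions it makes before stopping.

≈ 71.5 revolutions

I = ½MR² = (1/2)(15.3)(0.465)² = 1.654 kg·m².
The net torque has magnitude 10.0 N·m, opposing ω.
|α| = τ/I = 10.00/1.654 = 6.046 rad/s² (deceleration).
ω² = ω₀² − 2|α|θ with ω = 0 ⇒ θ = ω₀²/(2|α|) = 449.2 rad = 71.50 rev.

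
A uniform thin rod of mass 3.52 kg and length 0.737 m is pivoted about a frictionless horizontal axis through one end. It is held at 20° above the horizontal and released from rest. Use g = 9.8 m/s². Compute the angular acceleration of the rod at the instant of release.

α ≈ 18.7 rad/s²

About the pivot, I = (1/3)ML² = (1/3)(3.52)(0.737)² = 0.6373 kg·m².
The weight acts at the center, a distance L/2 = 0.3685 m from the pivot; τ = Mg(L/2) cos 20° = 11.95 N·m.
α = τ/I = 11.95/0.6373 = 18.74 rad/s².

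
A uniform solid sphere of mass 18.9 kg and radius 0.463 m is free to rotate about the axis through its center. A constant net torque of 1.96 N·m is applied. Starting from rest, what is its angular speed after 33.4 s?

ω ≈ 40.4 rad/s

I = (2/5)MR² = (2/5)(18.9)(0.463)² = 1.621 kg·m².
α = τ/I = 1.96/1.621 = 1.209 rad/s².
ω = ω₀ + αt = 0 + (1.209)(33.4) = 40.39 rad/s.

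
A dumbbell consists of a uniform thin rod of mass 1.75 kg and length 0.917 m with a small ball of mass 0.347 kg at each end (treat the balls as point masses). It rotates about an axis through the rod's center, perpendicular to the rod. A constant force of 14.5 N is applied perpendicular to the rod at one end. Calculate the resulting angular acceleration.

I_rod = (1/12)ML² = (1/12)(1.75)(0.917)² = 0.1226 kg·m².
I_balls = 2·m·(L/2)² = 2(0.347)(0.4585)² = 0.1459 kg·m².
Total I = 0.2685 kg·m².
τ = F·(L/2) = (14.5)(0.459) = 6.648 N·m.
α = τ/I = 6.648/0.2685 = 24.76 rad/s².

α ≈ 24.8 rad/s²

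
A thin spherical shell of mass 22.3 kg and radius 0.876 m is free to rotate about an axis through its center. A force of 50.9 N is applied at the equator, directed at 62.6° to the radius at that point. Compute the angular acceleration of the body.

α ≈ 3.47 rad/s²

I = (2/3)MR² = (2/3)(22.3)(0.876)² = 11.41 kg·m².
Only the tangential component produces torque: τ = F R sinθ = (50.9)(0.876) sin 62.6° = 39.59 N·m.
Newton's second law for rotation, τ = Iα, gives α = τ/I = 39.59/11.41 = 3.470 rad/s².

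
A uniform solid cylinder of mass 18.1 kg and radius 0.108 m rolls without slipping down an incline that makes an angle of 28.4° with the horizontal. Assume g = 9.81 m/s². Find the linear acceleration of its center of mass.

a ≈ 3.11 m/s²

Translation along the incline: Mg sinθ − f = Ma.
Rotation about the center: fR = Iα with I = ½MR². No-slip gives a = αR, so f = (I/R²)a = (1/2)M a.
Substituting: Mg sinθ = (1 + 0.5000)Ma, so a = g sinθ/(1 + 0.5000) = (9.81) sin 28.4° / 1.500 = 3.111 m/s².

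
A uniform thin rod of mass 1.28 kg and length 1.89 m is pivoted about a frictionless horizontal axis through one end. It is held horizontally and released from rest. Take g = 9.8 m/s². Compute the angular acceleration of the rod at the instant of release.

About the pivot, I = (1/3)ML² = (1/3)(1.28)(1.89)² = 1.524 kg·m².
The weight acts at the center, a distance L/2 = 0.9450 m from the pivot; τ = Mg(L/2) = 11.85 N·m.
α = τ/I = 11.85/1.524 = 7.778 rad/s².

α ≈ 7.78 rad/s²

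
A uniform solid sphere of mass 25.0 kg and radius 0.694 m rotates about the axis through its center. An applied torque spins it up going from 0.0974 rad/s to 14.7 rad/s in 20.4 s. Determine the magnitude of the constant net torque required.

I = (2/5)MR² = (2/5)(25.0)(0.694)² = 4.816 kg·m².
α = Δω/Δt = (14.7 − 0.0974)/20.4 = 0.7158 rad/s².
τ = Iα = (4.816)(0.7158) = 3.448 N·m.

τ ≈ 3.45 N·m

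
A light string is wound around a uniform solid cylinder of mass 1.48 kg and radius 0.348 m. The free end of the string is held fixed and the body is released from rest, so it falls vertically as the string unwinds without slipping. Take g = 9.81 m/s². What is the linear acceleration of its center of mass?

Translation: Mg − T = Ma. Rotation about the center: TR = Iα with I = ½MR².
With a = αR: T = (I/R²)a = (1/2)M a, so Mg = (1 + 0.5000)Ma.
a = g/(1 + 0.5000) = 9.81/1.500 = 6.540 m/s².

a ≈ 6.54 m/s²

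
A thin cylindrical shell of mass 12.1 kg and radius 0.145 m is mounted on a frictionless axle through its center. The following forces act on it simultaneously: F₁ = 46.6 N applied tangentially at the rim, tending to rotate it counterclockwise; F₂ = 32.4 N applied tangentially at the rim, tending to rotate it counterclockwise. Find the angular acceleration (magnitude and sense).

I = MR² = (12.1)(0.145)² = 0.2544 kg·m².
Taking counterclockwise as positive: τ₁ = +(46.6)(0.145) = +6.757 N·m; τ₂ = +(32.4)(0.145) = +4.698 N·m.
Net torque τ = 11.45 N·m.
α = τ/I = 11.45/0.2544 = 45.03 rad/s².

α ≈ 45.0 rad/s², counterclockwise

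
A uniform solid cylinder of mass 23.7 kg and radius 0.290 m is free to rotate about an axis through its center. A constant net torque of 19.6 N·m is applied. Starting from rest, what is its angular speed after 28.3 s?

ω ≈ 557 rad/s

I = ½MR² = (1/2)(23.7)(0.290)² = 0.9966 kg·m².
α = τ/I = 19.6/0.9966 = 19.67 rad/s².
ω = ω₀ + αt = 0 + (19.67)(28.3) = 556.6 rad/s.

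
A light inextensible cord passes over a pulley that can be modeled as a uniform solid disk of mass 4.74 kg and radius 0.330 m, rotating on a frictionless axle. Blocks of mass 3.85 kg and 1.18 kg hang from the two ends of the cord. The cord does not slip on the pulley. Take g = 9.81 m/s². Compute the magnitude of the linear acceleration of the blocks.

I = ½MR² = (1/2)(4.74)(0.330)² = 0.2581 kg·m².
Heavier block: m₁g − T₁ = m₁a. Lighter block: T₂ − m₂g = m₂a.
Pulley: (T₁ − T₂)R = Iα = I(a/R), so T₁ − T₂ = (I/R²)a = (1/2)M_p a = 2.370·a.
Adding the three: (m₁ − m₂)g = (m₁ + m₂ + 2.370)a, so a = (3.85 − 1.18)(9.81)/(3.85 + 1.18 + 2.370) = 3.540 m/s².

a ≈ 3.54 m/s²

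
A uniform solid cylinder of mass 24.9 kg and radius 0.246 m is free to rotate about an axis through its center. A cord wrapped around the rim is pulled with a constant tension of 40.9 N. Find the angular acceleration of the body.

α ≈ 13.4 rad/s²

I = ½MR² = (1/2)(24.9)(0.246)² = 0.7534 kg·m².
τ = F R = (40.9)(0.246) = 10.06 N·m.
From τ = Iα: α = 10.06/0.7534 = 13.35 rad/s².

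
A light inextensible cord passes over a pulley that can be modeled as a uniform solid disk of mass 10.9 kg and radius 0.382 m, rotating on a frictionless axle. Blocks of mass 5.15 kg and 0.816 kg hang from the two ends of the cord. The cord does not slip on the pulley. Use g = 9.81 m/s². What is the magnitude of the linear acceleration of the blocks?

a ≈ 3.72 m/s²

I = ½MR² = (1/2)(10.9)(0.382)² = 0.7953 kg·m².
Heavier block: m₁g − T₁ = m₁a. Lighter block: T₂ − m₂g = m₂a.
Pulley: (T₁ − T₂)R = Iα = I(a/R), so T₁ − T₂ = (I/R²)a = (1/2)M_p a = 5.450·a.
Adding the three: (m₁ − m₂)g = (m₁ + m₂ + 5.450)a, so a = (5.15 − 0.816)(9.81)/(5.15 + 0.816 + 5.450) = 3.724 m/s².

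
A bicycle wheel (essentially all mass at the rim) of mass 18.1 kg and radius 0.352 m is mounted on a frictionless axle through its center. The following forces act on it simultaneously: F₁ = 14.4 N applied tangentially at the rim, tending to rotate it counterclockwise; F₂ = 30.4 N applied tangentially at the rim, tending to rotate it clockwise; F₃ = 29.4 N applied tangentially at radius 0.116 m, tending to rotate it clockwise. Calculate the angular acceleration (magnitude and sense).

α ≈ 4.03 rad/s², clockwise

I = MR² = (18.1)(0.352)² = 2.243 kg·m².
Taking counterclockwise as positive: τ₁ = +(14.4)(0.352) = +5.069 N·m; τ₂ = −(30.4)(0.352) = −10.70 N·m; τ₃ = −(29.4)(0.116) = −3.410 N·m.
Net torque τ = -9.042 N·m.
α = τ/I = -9.042/2.243 = -4.032 rad/s².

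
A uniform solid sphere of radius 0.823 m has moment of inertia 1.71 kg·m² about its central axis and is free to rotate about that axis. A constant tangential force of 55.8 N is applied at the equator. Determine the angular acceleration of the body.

τ = F R = (55.8)(0.823) = 45.92 N·m.
Newton's second law for rotation, τ = Iα, gives α = τ/I = 45.92/1.710 = 26.86 rad/s².

α ≈ 26.9 rad/s²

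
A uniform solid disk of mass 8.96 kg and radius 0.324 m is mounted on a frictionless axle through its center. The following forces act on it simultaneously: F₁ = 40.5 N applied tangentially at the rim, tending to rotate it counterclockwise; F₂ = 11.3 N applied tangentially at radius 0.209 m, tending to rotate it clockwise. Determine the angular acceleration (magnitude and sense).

α ≈ 22.9 rad/s², counterclockwise

I = ½MR² = (1/2)(8.96)(0.324)² = 0.4703 kg·m².
Taking counterclockwise as positive: τ₁ = +(40.5)(0.324) = +13.12 N·m; τ₂ = −(11.3)(0.209) = −2.362 N·m.
Net torque τ = 10.76 N·m.
α = τ/I = 10.76/0.4703 = 22.88 rad/s².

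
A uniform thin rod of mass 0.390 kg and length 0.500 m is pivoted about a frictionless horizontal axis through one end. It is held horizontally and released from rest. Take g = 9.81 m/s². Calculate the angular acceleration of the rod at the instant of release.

About the pivot, I = (1/3)ML² = (1/3)(0.390)(0.500)² = 0.03250 kg·m².
The weight acts at the center, a distance L/2 = 0.2500 m from the pivot; τ = Mg(L/2) = 0.9565 N·m.
α = τ/I = 0.9565/0.03250 = 29.43 rad/s².

α ≈ 29.4 rad/s²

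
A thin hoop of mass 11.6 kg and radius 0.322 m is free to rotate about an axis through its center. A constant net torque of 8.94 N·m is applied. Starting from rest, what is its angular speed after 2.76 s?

I = MR² = (11.6)(0.322)² = 1.203 kg·m².
α = τ/I = 8.94/1.203 = 7.433 rad/s².
ω = ω₀ + αt = 0 + (7.433)(2.76) = 20.52 rad/s.

ω ≈ 20.5 rad/s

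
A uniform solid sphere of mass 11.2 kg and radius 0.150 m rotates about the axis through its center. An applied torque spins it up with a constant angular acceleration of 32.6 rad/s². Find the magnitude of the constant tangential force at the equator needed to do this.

F ≈ 21.9 N

I = (2/5)MR² = (2/5)(11.2)(0.150)² = 0.1008 kg·m².
The required torque is τ = Iα = (0.1008)(32.60) = 3.286 N·m.
A tangential force at the equator gives τ = FR, so F = τ/R = 3.286/0.150 = 21.91 N.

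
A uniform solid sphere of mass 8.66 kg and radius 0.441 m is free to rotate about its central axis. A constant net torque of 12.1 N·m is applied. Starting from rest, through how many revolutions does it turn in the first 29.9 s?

≈ 1280 revolutions

I = (2/5)MR² = (2/5)(8.66)(0.441)² = 0.6737 kg·m².
α = τ/I = 12.1/0.6737 = 17.96 rad/s².
θ = ½αt² = ½(17.96)(29.9)² = 8029 rad.
Revolutions = θ/(2π) = 1278.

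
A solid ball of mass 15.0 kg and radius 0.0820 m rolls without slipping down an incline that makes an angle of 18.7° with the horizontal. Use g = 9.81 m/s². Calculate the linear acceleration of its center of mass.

a ≈ 2.25 m/s²

Translation along the incline: Mg sinθ − f = Ma.
Rotation about the center: fR = Iα with I = (2/5)MR². No-slip gives a = αR, so f = (I/R²)a = (2/5)M a.
Substituting: Mg sinθ = (1 + 0.4000)Ma, so a = g sinθ/(1 + 0.4000) = (9.81) sin 18.7° / 1.400 = 2.247 m/s².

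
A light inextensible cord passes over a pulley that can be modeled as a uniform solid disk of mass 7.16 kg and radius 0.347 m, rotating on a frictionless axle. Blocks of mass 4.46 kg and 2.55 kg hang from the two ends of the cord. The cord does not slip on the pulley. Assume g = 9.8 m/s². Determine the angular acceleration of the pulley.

α ≈ 5.09 rad/s²

I = ½MR² = (1/2)(7.16)(0.347)² = 0.4311 kg·m².
Heavier block: m₁g − T₁ = m₁a. Lighter block: T₂ − m₂g = m₂a.
Pulley: (T₁ − T₂)R = Iα = I(a/R), so T₁ − T₂ = (I/R²)a = (1/2)M_p a = 3.580·a.
Adding the three: (m₁ − m₂)g = (m₁ + m₂ + 3.580)a, so a = (4.46 − 2.55)(9.8)/(4.46 + 2.55 + 3.580) = 1.768 m/s².
α = a/R = 1.768/0.347 = 5.094 rad/s².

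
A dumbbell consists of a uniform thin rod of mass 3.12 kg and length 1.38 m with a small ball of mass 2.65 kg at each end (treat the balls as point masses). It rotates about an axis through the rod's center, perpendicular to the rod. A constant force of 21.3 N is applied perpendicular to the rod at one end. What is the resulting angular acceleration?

I_rod = (1/12)ML² = (1/12)(3.12)(1.38)² = 0.4951 kg·m².
I_balls = 2·m·(L/2)² = 2(2.65)(0.6900)² = 2.523 kg·m².
Total I = 3.018 kg·m².
τ = F·(L/2) = (21.3)(0.690) = 14.70 N·m.
α = τ/I = 14.70/3.018 = 4.869 rad/s².

α ≈ 4.87 rad/s²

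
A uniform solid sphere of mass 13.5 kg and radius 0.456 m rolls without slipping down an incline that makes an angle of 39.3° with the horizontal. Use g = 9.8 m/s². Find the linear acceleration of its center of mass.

a ≈ 4.43 m/s²

Translation along the incline: Mg sinθ − f = Ma.
Rotation about the center: fR = Iα with I = (2/5)MR². No-slip gives a = αR, so f = (I/R²)a = (2/5)M a.
Substituting: Mg sinθ = (1 + 0.4000)Ma, so a = g sinθ/(1 + 0.4000) = (9.8) sin 39.3° / 1.400 = 4.434 m/s².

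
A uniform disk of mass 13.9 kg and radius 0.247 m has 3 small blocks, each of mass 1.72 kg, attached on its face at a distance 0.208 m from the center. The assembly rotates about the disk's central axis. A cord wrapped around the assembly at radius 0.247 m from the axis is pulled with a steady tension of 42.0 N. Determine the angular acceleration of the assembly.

α ≈ 16.0 rad/s²

I_disk = ½MR² = ½(13.9)(0.247)² = 0.4240 kg·m².
I_blocks = 3·m·r² = 3(1.72)(0.208)² = 0.2232 kg·m².
Total I = 0.6473 kg·m².
τ = F r = (42.0)(0.247) = 10.37 N·m.
α = τ/I = 10.37/0.6473 = 16.03 rad/s².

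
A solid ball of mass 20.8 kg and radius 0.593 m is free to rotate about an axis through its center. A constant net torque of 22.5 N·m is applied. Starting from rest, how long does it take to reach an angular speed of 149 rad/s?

I = (2/5)MR² = (2/5)(20.8)(0.593)² = 2.926 kg·m².
α = τ/I = 22.5/2.926 = 7.690 rad/s².
ω = αt ⇒ t = ω/α = 149/7.690 = 19.37 s.

t ≈ 19.4 s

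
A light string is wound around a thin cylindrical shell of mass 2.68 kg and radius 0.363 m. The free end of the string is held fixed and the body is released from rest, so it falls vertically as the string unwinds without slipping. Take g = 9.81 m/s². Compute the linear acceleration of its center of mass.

a ≈ 4.91 m/s²

Translation: Mg − T = Ma. Rotation about the center: TR = Iα with I = MR².
With a = αR: T = (I/R²)a = M a, so Mg = (1 + 1.000)Ma.
a = g/(1 + 1.000) = 9.81/2.000 = 4.905 m/s².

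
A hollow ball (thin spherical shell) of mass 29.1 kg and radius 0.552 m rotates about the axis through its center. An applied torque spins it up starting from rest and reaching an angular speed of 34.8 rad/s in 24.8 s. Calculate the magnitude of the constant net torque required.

I = (2/3)MR² = (2/3)(29.1)(0.552)² = 5.911 kg·m².
α = Δω/Δt = (34.8 − 0)/24.8 = 1.403 rad/s².
τ = Iα = (5.911)(1.403) = 8.295 N·m.

τ ≈ 8.29 N·m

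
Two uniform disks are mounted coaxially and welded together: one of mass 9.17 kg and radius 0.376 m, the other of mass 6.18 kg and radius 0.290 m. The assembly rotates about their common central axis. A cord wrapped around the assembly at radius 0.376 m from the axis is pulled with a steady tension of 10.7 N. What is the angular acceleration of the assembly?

α ≈ 4.43 rad/s²

I = ½M₁R₁² + ½M₂R₂² = ½(9.17)(0.376)² + ½(6.18)(0.290)² = 0.9081 kg·m².
τ = F r = (10.7)(0.376) = 4.023 N·m.
α = τ/I = 4.023/0.9081 = 4.430 rad/s².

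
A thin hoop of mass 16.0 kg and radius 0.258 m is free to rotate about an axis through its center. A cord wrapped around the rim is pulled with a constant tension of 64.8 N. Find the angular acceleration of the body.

α ≈ 15.7 rad/s²

I = MR² = (16.0)(0.258)² = 1.065 kg·m².
τ = F R = (64.8)(0.258) = 16.72 N·m.
Newton's second law for rotation, τ = Iα, gives α = τ/I = 16.72/1.065 = 15.70 rad/s².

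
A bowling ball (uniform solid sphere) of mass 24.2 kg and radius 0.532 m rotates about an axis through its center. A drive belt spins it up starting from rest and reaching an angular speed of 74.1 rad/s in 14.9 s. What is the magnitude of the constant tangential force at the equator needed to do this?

F ≈ 25.6 N

I = (2/5)MR² = (2/5)(24.2)(0.532)² = 2.740 kg·m².
α = Δω/Δt = (74.1 − 0)/14.9 = 4.973 rad/s².
The required torque is τ = Iα = (2.740)(4.973) = 13.62 N·m.
A tangential force at the equator gives τ = FR, so F = τ/R = 13.62/0.532 = 25.61 N.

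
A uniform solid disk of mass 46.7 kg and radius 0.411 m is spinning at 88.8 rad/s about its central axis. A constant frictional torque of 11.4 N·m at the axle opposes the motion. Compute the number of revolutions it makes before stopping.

≈ 217 revolutions

I = ½MR² = (1/2)(46.7)(0.411)² = 3.944 kg·m².
The net torque has magnitude 11.4 N·m, opposing ω.
|α| = τ/I = 11.40/3.944 = 2.890 rad/s² (deceleration).
ω² = ω₀² − 2|α|θ with ω = 0 ⇒ θ = ω₀²/(2|α|) = 1364 rad = 217.1 rev.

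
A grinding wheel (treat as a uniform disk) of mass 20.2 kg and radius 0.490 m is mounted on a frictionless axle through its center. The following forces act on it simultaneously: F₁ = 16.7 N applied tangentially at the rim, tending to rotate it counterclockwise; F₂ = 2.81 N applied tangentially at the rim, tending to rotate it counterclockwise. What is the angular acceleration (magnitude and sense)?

α ≈ 3.94 rad/s², counterclockwise

I = ½MR² = (1/2)(20.2)(0.490)² = 2.425 kg·m².
Taking counterclockwise as positive: τ₁ = +(16.7)(0.490) = +8.183 N·m; τ₂ = +(2.81)(0.490) = +1.377 N·m.
Net torque τ = 9.560 N·m.
α = τ/I = 9.560/2.425 = 3.942 rad/s².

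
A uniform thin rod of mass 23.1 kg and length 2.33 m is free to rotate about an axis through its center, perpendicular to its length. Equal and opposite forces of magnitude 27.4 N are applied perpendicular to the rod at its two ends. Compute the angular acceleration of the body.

α ≈ 6.11 rad/s²

I = (1/12)ML² = (1/12)(23.1)(2.33)² = 10.45 kg·m².
The couple gives τ = F·(L/2) + F·(L/2) = F L = (27.4)(2.33) = 63.84 N·m.
From τ = Iα: α = 63.84/10.45 = 6.109 rad/s².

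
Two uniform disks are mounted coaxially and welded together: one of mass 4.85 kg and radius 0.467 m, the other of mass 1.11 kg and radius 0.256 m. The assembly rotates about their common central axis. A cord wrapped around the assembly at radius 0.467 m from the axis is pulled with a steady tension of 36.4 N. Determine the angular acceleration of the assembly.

α ≈ 30.1 rad/s²

I = ½M₁R₁² + ½M₂R₂² = ½(4.85)(0.467)² + ½(1.11)(0.256)² = 0.5652 kg·m².
τ = F r = (36.4)(0.467) = 17.00 N·m.
α = τ/I = 17.00/0.5652 = 30.07 rad/s².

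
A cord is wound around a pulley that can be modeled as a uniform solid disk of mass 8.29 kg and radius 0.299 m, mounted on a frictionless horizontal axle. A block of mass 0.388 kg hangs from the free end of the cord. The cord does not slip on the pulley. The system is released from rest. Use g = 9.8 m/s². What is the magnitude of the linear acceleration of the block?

I = ½MR² = (1/2)(8.29)(0.299)² = 0.3706 kg·m².
Block: mg − T = ma. Pulley: TR = Iα. No-slip: a = αR, so T = (I/R²)a = 4.145·a.
Then mg = (m + 4.145)a, so a = (0.388)(9.8)/(0.388 + 4.145) = 0.8388 m/s².

a ≈ 0.839 m/s²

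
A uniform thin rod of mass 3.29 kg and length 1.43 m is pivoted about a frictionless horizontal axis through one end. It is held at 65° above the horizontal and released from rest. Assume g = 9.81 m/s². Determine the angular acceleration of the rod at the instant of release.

α ≈ 4.35 rad/s²

About the pivot, I = (1/3)ML² = (1/3)(3.29)(1.43)² = 2.243 kg·m².
The weight acts at the center, a distance L/2 = 0.7150 m from the pivot; τ = Mg(L/2) cos 65° = 9.753 N·m.
α = τ/I = 9.753/2.243 = 4.349 rad/s².
(Equivalently α = (3g/(2L)) cos 65° = 4.349 rad/s².)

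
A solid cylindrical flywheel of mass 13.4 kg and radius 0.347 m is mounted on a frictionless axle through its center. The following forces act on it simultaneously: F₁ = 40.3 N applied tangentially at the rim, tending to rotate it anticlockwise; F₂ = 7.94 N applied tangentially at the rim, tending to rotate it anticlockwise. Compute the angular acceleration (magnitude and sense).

α ≈ 20.7 rad/s², anticlockwise

I = ½MR² = (1/2)(13.4)(0.347)² = 0.8067 kg·m².
Taking anticlockwise as positive: τ₁ = +(40.3)(0.347) = +13.98 N·m; τ₂ = +(7.94)(0.347) = +2.755 N·m.
Net torque τ = 16.74 N·m.
α = τ/I = 16.74/0.8067 = 20.75 rad/s².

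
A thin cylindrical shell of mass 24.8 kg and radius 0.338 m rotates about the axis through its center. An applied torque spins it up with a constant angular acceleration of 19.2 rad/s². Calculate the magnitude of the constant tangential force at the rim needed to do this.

F ≈ 161 N

I = MR² = (24.8)(0.338)² = 2.833 kg·m².
The required torque is τ = Iα = (2.833)(19.20) = 54.40 N·m.
A tangential force at the rim gives τ = FR, so F = τ/R = 54.40/0.338 = 160.9 N.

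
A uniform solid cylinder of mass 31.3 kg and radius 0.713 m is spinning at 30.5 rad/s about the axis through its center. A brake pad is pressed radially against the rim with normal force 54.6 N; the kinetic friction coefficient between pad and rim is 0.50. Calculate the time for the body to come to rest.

t ≈ 12.5 s

I = ½MR² = (1/2)(31.3)(0.713)² = 7.956 kg·m².
Friction force f = μN = (0.50)(54.6) = 27.30 N at the rim; torque magnitude τ = fR = 19.46 N·m, opposing ω.
|α| = τ/I = 19.46/7.956 = 2.447 rad/s² (deceleration).
0 = ω₀ − |α|t ⇒ t = ω₀/|α| = 30.5/2.447 = 12.47 s.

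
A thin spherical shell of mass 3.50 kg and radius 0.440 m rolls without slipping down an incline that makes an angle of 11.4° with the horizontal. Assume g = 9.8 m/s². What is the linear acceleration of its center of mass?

Translation along the incline: Mg sinθ − f = Ma.
Rotation about the center: fR = Iα with I = (2/3)MR². No-slip gives a = αR, so f = (I/R²)a = (2/3)M a.
Substituting: Mg sinθ = (1 + 0.6667)Ma, so a = g sinθ/(1 + 0.6667) = (9.8) sin 11.4° / 1.667 = 1.162 m/s².

a ≈ 1.16 m/s²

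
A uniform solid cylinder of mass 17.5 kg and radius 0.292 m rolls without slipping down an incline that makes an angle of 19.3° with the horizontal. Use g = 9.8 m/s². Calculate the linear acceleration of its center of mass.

Translation along the incline: Mg sinθ − f = Ma.
Rotation about the center: fR = Iα with I = ½MR². No-slip gives a = αR, so f = (I/R²)a = (1/2)M a.
Substituting: Mg sinθ = (1 + 0.5000)Ma, so a = g sinθ/(1 + 0.5000) = (9.8) sin 19.3° / 1.500 = 2.159 m/s².

a ≈ 2.16 m/s²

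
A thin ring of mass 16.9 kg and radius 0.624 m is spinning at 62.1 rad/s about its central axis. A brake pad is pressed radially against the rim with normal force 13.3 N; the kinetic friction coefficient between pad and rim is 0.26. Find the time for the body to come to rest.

t ≈ 189 s

I = MR² = (16.9)(0.624)² = 6.580 kg·m².
Friction force f = μN = (0.26)(13.3) = 3.458 N at the rim; torque magnitude τ = fR = 2.158 N·m, opposing ω.
|α| = τ/I = 2.158/6.580 = 0.3279 rad/s² (deceleration).
0 = ω₀ − |α|t ⇒ t = ω₀/|α| = 62.1/0.3279 = 189.4 s.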